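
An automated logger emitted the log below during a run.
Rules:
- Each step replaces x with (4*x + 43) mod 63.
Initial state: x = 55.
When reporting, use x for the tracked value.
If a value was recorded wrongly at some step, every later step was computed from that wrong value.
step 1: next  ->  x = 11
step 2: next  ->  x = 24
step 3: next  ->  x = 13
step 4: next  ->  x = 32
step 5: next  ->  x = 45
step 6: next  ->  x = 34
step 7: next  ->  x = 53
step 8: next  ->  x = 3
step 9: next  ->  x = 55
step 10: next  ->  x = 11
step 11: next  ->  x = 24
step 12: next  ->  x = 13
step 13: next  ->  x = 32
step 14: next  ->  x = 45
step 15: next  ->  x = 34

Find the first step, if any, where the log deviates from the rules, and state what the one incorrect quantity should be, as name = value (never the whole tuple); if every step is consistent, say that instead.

no error

1. x = (4*55 + 43) mod 63 = 11 (no discrepancy)
2. x = (4*11 + 43) mod 63 = 24 (verified)
3. x = (4*24 + 43) mod 63 = 13 (agrees with the log)
4. x = (4*13 + 43) mod 63 = 32 (exactly as logged)
5. x = (4*32 + 43) mod 63 = 45 (confirmed correct)
6. x = (4*45 + 43) mod 63 = 34 (in agreement)
7. x = (4*34 + 43) mod 63 = 53 (verified)
8. x = (4*53 + 43) mod 63 = 3 (consistent with the log)
9. x = (4*3 + 43) mod 63 = 55 (checks out)
10. x = (4*55 + 43) mod 63 = 11 (confirmed correct)
11. x = (4*11 + 43) mod 63 = 24 (matches)
12. x = (4*24 + 43) mod 63 = 13 (checks out)
13. x = (4*13 + 43) mod 63 = 32 (consistent with the log)
14. x = (4*32 + 43) mod 63 = 45 (agrees with the log)
15. x = (4*45 + 43) mod 63 = 34 (checks out)
Each recorded entry agrees with the recomputation.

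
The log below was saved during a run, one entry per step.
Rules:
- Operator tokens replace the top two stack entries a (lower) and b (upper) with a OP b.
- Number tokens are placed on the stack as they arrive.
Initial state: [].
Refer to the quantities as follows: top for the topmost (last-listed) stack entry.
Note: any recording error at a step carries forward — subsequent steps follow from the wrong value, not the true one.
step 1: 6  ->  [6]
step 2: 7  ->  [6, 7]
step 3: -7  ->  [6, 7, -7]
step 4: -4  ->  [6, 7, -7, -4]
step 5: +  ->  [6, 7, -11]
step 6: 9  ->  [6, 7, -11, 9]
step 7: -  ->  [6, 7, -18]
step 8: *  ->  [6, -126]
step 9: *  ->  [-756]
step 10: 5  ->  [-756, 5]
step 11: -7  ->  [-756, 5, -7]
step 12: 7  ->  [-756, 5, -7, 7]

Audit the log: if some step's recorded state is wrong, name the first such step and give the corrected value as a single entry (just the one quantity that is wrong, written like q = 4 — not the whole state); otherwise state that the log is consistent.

Recomputing the run from the initial state:
step 1: [6]
step 2: [6, 7]
step 3: [6, 7, -7]
step 4: [6, 7, -7, -4]
step 5: [6, 7, -11]
step 6: [6, 7, -11, 9]
step 7: [6, 7, -20]
step 8: [6, -140]
step 9: [-840]
step 10: [-840, 5]
step 11: [-840, 5, -7]
step 12: [-840, 5, -7, 7]
The first disagreement with the log is at step 7, where the value should be top = -20.

step 7, top = -20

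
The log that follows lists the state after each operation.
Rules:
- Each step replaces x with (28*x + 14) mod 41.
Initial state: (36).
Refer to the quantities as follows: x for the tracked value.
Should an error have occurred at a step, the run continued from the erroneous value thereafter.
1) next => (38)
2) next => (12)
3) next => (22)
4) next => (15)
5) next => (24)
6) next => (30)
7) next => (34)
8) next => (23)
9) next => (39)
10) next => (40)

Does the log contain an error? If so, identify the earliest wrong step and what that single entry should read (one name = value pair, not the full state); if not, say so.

Recomputing the run from the initial state:
step 1: x = 38
step 2: x = 12
step 3: x = 22
step 4: x = 15
step 5: x = 24
step 6: x = 30
step 7: x = 34
step 8: x = 23
step 9: x = 2
step 10: x = 29
The first disagreement with the log is at step 9, where the value should be x = 2.

step 9, x = 2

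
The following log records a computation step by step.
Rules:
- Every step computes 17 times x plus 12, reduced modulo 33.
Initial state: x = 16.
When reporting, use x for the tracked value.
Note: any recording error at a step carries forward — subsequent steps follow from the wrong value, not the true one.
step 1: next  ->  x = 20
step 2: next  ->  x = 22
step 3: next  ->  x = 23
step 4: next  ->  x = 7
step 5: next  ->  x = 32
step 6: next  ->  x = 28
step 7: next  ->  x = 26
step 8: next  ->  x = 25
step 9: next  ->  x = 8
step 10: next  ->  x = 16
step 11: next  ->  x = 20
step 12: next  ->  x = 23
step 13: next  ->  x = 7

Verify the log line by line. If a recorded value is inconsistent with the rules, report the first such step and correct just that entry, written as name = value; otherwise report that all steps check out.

step 1: x = (17*16 + 12) mod 33 = 20 -> checks out
step 2: x = (17*20 + 12) mod 33 = 22 -> same as recorded
step 3: x = (17*22 + 12) mod 33 = 23 -> exactly as logged
step 4: x = (17*23 + 12) mod 33 = 7 -> exactly as logged
step 5: x = (17*7 + 12) mod 33 = 32 -> no discrepancy
step 6: x = (17*32 + 12) mod 33 = 28 -> consistent with the log
step 7: x = (17*28 + 12) mod 33 = 26 -> exactly as logged
step 8: x = (17*26 + 12) mod 33 = 25 -> verified
step 9: x = (17*25 + 12) mod 33 = 8 -> verified
step 10: x = (17*8 + 12) mod 33 = 16 -> checks out
step 11: x = (17*16 + 12) mod 33 = 20 -> same as recorded
step 12: x = (17*20 + 12) mod 33 = 22 -> first mismatch against the log
Conclusion: step 12 carries the first error; the entry should be x = 22.

step 12, x = 22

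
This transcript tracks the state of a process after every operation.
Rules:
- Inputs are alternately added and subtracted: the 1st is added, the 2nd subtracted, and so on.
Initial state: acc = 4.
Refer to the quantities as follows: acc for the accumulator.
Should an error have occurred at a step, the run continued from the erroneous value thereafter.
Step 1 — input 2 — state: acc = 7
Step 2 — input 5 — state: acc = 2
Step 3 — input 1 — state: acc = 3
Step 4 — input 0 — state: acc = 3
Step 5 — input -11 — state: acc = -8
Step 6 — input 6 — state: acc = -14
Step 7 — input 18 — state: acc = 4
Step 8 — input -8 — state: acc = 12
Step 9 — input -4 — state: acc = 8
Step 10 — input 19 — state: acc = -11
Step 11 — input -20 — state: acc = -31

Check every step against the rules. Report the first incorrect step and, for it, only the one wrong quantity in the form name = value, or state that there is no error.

step 1, acc = 6

Recomputing the run from the initial state:
step 1: acc = 6
step 2: acc = 1
step 3: acc = 2
step 4: acc = 2
step 5: acc = -9
step 6: acc = -15
step 7: acc = 3
step 8: acc = 11
step 9: acc = 7
step 10: acc = -12
step 11: acc = -32
The first disagreement with the transcript is at step 1, where the value should be acc = 6.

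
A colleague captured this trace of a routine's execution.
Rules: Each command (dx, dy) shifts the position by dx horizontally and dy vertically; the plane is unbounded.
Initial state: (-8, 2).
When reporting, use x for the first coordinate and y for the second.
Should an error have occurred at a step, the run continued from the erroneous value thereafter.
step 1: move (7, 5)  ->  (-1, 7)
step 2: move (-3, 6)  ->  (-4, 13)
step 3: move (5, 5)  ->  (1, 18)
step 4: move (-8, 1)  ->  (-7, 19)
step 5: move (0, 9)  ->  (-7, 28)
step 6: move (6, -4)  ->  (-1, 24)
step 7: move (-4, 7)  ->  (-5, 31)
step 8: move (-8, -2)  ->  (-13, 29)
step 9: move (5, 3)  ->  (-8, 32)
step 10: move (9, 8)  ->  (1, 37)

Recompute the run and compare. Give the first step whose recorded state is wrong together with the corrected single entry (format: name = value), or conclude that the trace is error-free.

Recomputing the run from the initial state:
step 1: x = -1, y = 7
step 2: x = -4, y = 13
step 3: x = 1, y = 18
step 4: x = -7, y = 19
step 5: x = -7, y = 28
step 6: x = -1, y = 24
step 7: x = -5, y = 31
step 8: x = -13, y = 29
step 9: x = -8, y = 32
step 10: x = 1, y = 40
The first disagreement with the trace is at step 10, where the value should be y = 40.

step 10, y = 40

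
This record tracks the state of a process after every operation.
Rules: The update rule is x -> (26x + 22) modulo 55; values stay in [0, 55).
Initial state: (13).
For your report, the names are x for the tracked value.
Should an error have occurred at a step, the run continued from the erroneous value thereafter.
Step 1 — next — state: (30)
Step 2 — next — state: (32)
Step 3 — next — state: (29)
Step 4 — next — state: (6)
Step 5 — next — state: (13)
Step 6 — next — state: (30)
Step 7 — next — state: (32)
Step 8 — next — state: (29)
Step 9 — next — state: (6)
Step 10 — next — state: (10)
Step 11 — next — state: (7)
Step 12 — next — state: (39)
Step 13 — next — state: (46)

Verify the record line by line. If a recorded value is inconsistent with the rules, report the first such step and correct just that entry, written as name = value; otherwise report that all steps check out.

step 10, x = 13

Recomputing the run from the initial state:
step 1: x = 30
step 2: x = 32
step 3: x = 29
step 4: x = 6
step 5: x = 13
step 6: x = 30
step 7: x = 32
step 8: x = 29
step 9: x = 6
step 10: x = 13
step 11: x = 30
step 12: x = 32
step 13: x = 29
The first disagreement with the record is at step 10, where the value should be x = 13.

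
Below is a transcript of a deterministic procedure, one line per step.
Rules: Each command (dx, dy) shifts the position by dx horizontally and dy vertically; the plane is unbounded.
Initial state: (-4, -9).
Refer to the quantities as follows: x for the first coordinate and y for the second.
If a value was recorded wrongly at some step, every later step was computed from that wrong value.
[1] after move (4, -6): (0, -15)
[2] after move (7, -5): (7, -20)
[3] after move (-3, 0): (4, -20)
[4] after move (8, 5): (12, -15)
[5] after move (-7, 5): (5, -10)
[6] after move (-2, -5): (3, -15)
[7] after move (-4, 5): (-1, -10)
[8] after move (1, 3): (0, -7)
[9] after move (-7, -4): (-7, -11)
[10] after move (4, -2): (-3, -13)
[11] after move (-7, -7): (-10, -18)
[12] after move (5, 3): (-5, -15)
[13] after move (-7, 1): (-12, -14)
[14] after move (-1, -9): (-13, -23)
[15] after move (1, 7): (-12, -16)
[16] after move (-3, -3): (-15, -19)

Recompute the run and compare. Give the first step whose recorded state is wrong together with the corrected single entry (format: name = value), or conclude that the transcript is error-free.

step 11, y = -20

Recomputing the run from the initial state:
step 1: x = 0, y = -15
step 2: x = 7, y = -20
step 3: x = 4, y = -20
step 4: x = 12, y = -15
step 5: x = 5, y = -10
step 6: x = 3, y = -15
step 7: x = -1, y = -10
step 8: x = 0, y = -7
step 9: x = -7, y = -11
step 10: x = -3, y = -13
step 11: x = -10, y = -20
step 12: x = -5, y = -17
step 13: x = -12, y = -16
step 14: x = -13, y = -25
step 15: x = -12, y = -18
step 16: x = -15, y = -21
The first disagreement with the transcript is at step 11, where the value should be y = -20.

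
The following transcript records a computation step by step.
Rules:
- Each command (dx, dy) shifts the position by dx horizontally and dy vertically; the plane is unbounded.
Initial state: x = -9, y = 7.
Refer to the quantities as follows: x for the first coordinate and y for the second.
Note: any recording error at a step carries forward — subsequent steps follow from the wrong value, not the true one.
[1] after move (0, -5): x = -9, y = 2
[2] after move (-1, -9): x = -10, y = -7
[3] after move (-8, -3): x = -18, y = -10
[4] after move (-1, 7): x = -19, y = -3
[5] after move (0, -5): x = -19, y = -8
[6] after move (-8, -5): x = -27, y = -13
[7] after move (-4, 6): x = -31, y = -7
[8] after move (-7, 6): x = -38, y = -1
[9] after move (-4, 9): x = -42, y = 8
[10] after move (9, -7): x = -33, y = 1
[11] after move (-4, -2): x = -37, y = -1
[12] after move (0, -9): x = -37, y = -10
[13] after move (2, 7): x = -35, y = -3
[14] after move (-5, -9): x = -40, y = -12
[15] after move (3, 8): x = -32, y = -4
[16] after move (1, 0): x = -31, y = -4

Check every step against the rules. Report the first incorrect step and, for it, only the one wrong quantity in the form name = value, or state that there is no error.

step 15, x = -37

Recomputing the run from the initial state:
step 1: x = -9, y = 2
step 2: x = -10, y = -7
step 3: x = -18, y = -10
step 4: x = -19, y = -3
step 5: x = -19, y = -8
step 6: x = -27, y = -13
step 7: x = -31, y = -7
step 8: x = -38, y = -1
step 9: x = -42, y = 8
step 10: x = -33, y = 1
step 11: x = -37, y = -1
step 12: x = -37, y = -10
step 13: x = -35, y = -3
step 14: x = -40, y = -12
step 15: x = -37, y = -4
step 16: x = -36, y = -4
The first disagreement with the transcript is at step 15, where the value should be x = -37.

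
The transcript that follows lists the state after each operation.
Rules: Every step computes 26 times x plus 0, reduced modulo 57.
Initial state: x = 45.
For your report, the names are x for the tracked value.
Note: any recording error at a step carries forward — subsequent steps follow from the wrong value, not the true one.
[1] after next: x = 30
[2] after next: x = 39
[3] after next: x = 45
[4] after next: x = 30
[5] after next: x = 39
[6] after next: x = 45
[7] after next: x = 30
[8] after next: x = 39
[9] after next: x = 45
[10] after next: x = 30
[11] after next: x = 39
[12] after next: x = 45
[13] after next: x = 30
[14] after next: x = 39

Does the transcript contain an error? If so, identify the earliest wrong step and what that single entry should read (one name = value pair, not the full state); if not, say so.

Recomputing the run from the initial state:
step 1: x = 30
step 2: x = 39
step 3: x = 45
step 4: x = 30
step 5: x = 39
step 6: x = 45
step 7: x = 30
step 8: x = 39
step 9: x = 45
step 10: x = 30
step 11: x = 39
step 12: x = 45
step 13: x = 30
step 14: x = 39
This matches the transcript at every step.

no error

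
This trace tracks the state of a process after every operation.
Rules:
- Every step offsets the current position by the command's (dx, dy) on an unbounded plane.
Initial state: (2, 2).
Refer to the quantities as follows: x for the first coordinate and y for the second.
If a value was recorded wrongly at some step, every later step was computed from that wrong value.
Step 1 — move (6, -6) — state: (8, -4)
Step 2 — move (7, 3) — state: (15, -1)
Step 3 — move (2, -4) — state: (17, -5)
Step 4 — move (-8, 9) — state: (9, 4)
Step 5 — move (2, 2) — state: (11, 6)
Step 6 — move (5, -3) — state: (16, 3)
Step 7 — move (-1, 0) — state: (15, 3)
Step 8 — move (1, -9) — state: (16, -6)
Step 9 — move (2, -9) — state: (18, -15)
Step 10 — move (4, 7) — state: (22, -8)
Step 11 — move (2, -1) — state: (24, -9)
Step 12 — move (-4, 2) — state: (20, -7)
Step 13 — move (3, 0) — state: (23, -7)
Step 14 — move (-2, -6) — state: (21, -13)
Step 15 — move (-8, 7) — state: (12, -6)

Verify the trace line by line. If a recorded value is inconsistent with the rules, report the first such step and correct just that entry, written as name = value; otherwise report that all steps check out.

Recomputing the run from the initial state:
step 1: x = 8, y = -4
step 2: x = 15, y = -1
step 3: x = 17, y = -5
step 4: x = 9, y = 4
step 5: x = 11, y = 6
step 6: x = 16, y = 3
step 7: x = 15, y = 3
step 8: x = 16, y = -6
step 9: x = 18, y = -15
step 10: x = 22, y = -8
step 11: x = 24, y = -9
step 12: x = 20, y = -7
step 13: x = 23, y = -7
step 14: x = 21, y = -13
step 15: x = 13, y = -6
The first disagreement with the trace is at step 15, where the value should be x = 13.

step 15, x = 13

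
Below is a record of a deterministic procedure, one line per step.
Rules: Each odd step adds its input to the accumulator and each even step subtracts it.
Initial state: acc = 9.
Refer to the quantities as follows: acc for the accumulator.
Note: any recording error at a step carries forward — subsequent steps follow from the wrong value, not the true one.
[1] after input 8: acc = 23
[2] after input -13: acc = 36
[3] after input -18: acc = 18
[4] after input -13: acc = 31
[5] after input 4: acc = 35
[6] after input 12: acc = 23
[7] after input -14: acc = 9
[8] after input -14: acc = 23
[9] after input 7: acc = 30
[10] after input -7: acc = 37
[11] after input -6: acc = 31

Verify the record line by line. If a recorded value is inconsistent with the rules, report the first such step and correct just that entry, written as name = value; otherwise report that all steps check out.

Step 1: acc = 9 + 8 = 17 — first mismatch against the record.
Conclusion: step 1 carries the first error; the entry should be acc = 17.

step 1, acc = 17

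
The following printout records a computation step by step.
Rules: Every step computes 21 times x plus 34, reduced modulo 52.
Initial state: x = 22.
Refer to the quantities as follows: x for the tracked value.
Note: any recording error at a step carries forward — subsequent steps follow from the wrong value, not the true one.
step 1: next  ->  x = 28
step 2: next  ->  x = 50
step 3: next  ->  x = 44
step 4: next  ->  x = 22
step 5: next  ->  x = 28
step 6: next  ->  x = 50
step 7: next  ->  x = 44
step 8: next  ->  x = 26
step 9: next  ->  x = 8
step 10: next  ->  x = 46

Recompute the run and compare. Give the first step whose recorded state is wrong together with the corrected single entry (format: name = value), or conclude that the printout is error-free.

step 8, x = 22

step 1: x = (21*22 + 34) mod 52 = 28 -> no discrepancy
step 2: x = (21*28 + 34) mod 52 = 50 -> confirmed correct
step 3: x = (21*50 + 34) mod 52 = 44 -> matches
step 4: x = (21*44 + 34) mod 52 = 22 -> same as recorded
step 5: x = (21*22 + 34) mod 52 = 28 -> exactly as logged
step 6: x = (21*28 + 34) mod 52 = 50 -> agrees with the printout
step 7: x = (21*50 + 34) mod 52 = 44 -> confirmed correct
step 8: x = (21*44 + 34) mod 52 = 22 -> the printout has a different value
First incorrect step: 8; the correct value is x = 22.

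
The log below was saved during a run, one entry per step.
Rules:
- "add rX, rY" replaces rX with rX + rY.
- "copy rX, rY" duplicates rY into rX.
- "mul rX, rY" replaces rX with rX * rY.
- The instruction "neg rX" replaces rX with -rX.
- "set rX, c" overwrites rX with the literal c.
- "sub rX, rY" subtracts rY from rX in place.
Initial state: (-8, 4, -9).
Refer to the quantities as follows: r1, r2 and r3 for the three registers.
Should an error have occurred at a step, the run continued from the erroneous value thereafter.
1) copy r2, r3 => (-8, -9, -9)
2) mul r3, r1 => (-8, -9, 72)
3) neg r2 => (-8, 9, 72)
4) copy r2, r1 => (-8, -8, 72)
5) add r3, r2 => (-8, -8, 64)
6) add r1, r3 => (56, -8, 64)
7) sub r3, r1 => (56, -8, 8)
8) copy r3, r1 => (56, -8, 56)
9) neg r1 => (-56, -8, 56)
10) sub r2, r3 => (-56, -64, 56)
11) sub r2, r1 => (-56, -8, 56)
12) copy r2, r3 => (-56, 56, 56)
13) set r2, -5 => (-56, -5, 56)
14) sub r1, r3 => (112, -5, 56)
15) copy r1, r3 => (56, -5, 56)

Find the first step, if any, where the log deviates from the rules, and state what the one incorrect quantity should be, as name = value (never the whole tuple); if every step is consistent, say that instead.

step 14, r1 = -112

1. r2 = -9 (same as recorded)
2. r3 = -9 * -8 = 72 (in agreement)
3. r2 = -(-9) = 9 (no discrepancy)
4. r2 = -8 (agrees with the log)
5. r3 = 72 + -8 = 64 (in agreement)
6. r1 = -8 + 64 = 56 (matches)
7. r3 = 64 - 56 = 8 (consistent with the log)
8. r3 = 56 (in agreement)
9. r1 = -(56) = -56 (consistent with the log)
10. r2 = -8 - 56 = -64 (exactly as logged)
11. r2 = -64 - -56 = -8 (in agreement)
12. r2 = 56 (confirmed correct)
13. r2 = -5 (matches)
14. r1 = -56 - 56 = -112 (first mismatch against the log)
First incorrect step: 14; the correct value is r1 = -112.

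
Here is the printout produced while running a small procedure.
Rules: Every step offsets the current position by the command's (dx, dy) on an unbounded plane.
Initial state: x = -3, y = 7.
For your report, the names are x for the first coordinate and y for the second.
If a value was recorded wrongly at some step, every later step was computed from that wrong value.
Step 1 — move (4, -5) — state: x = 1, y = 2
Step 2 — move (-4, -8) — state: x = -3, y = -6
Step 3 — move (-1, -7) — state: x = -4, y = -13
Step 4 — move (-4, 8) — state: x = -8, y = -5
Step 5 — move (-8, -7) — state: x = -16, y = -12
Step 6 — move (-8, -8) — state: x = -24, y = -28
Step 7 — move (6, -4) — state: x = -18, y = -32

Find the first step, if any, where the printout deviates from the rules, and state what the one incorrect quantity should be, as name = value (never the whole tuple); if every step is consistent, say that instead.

step 6, y = -20

step 1: x = -3 + (4) = 1, y = 7 + (-5) = 2 -> agrees with the printout
step 2: x = 1 + (-4) = -3, y = 2 + (-8) = -6 -> confirmed correct
step 3: x = -3 + (-1) = -4, y = -6 + (-7) = -13 -> same as recorded
step 4: x = -4 + (-4) = -8, y = -13 + (8) = -5 -> same as recorded
step 5: x = -8 + (-8) = -16, y = -5 + (-7) = -12 -> checks out
step 6: x = -16 + (-8) = -24, y = -12 + (-8) = -20 -> the printout disagrees here
First deviation found at step 6; the corrected entry is y = -20.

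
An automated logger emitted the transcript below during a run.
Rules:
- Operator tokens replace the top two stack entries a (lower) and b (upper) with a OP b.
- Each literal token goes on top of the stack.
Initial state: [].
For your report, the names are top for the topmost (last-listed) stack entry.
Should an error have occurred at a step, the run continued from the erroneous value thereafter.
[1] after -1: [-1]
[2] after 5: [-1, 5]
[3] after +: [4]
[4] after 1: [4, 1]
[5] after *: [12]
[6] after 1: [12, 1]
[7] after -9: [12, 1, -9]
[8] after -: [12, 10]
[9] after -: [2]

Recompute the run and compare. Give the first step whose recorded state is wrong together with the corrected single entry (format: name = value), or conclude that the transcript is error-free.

step 5, top = 4

1. push -1: top = -1 (no discrepancy)
2. push 5: top = 5 (same as recorded)
3. -1 + 5 = 4 (exactly as logged)
4. push 1: top = 1 (matches)
5. 4 * 1 = 4 (the entry is off here)
The audit stops at step 5: the recorded entry is wrong and should be top = 4.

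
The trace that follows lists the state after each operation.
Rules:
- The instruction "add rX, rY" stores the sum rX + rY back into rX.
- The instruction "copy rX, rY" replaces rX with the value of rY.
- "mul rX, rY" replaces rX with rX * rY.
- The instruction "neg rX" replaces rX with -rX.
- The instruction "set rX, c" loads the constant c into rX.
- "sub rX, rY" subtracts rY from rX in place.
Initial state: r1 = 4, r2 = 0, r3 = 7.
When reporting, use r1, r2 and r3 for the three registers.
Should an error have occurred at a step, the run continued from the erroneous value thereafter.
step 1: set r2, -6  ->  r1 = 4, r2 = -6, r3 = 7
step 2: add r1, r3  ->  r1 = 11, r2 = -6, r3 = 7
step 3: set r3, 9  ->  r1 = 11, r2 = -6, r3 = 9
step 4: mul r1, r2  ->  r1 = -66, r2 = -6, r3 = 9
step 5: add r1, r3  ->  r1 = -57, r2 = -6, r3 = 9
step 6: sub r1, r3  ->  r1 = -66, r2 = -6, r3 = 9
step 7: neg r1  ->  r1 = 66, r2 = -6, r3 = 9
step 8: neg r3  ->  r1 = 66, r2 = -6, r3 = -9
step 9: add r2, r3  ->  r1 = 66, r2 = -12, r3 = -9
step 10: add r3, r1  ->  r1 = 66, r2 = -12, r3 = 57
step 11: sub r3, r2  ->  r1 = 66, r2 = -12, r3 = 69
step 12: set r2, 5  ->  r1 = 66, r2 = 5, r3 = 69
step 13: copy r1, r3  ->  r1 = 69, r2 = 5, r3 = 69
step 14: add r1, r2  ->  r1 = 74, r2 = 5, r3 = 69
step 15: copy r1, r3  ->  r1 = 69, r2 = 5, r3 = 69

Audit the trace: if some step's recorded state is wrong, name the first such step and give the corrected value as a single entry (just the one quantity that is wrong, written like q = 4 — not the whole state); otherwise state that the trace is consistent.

step 9, r2 = -15

Recomputing the run from the initial state:
step 1: r1 = 4, r2 = -6, r3 = 7
step 2: r1 = 11, r2 = -6, r3 = 7
step 3: r1 = 11, r2 = -6, r3 = 9
step 4: r1 = -66, r2 = -6, r3 = 9
step 5: r1 = -57, r2 = -6, r3 = 9
step 6: r1 = -66, r2 = -6, r3 = 9
step 7: r1 = 66, r2 = -6, r3 = 9
step 8: r1 = 66, r2 = -6, r3 = -9
step 9: r1 = 66, r2 = -15, r3 = -9
step 10: r1 = 66, r2 = -15, r3 = 57
step 11: r1 = 66, r2 = -15, r3 = 72
step 12: r1 = 66, r2 = 5, r3 = 72
step 13: r1 = 72, r2 = 5, r3 = 72
step 14: r1 = 77, r2 = 5, r3 = 72
step 15: r1 = 72, r2 = 5, r3 = 72
The first disagreement with the trace is at step 9, where the value should be r2 = -15.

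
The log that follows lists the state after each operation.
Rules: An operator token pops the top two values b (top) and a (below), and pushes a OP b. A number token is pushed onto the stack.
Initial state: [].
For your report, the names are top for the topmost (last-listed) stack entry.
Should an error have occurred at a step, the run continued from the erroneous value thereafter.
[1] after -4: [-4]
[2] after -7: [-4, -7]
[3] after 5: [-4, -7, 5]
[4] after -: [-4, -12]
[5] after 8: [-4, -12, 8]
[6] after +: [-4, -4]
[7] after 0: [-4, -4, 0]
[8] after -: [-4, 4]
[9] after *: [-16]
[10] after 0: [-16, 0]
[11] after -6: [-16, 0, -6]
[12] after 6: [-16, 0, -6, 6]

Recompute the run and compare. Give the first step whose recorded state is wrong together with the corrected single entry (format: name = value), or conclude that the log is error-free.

Recomputing the run from the initial state:
step 1: [-4]
step 2: [-4, -7]
step 3: [-4, -7, 5]
step 4: [-4, -12]
step 5: [-4, -12, 8]
step 6: [-4, -4]
step 7: [-4, -4, 0]
step 8: [-4, -4]
step 9: [16]
step 10: [16, 0]
step 11: [16, 0, -6]
step 12: [16, 0, -6, 6]
The first disagreement with the log is at step 8, where the value should be top = -4.

step 8, top = -4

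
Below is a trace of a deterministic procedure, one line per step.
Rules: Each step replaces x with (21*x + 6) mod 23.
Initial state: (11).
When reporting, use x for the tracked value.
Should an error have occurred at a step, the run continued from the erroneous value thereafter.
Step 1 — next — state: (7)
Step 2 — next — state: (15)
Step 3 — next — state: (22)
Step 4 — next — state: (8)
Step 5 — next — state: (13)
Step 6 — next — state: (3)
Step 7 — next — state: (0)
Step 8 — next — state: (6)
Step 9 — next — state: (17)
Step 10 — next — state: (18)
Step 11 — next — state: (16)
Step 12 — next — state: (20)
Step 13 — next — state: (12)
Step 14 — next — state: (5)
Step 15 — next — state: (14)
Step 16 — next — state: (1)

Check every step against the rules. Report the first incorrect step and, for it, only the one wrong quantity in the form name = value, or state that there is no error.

step 15, x = 19

Recomputing the run from the initial state:
step 1: x = 7
step 2: x = 15
step 3: x = 22
step 4: x = 8
step 5: x = 13
step 6: x = 3
step 7: x = 0
step 8: x = 6
step 9: x = 17
step 10: x = 18
step 11: x = 16
step 12: x = 20
step 13: x = 12
step 14: x = 5
step 15: x = 19
step 16: x = 14
The first disagreement with the trace is at step 15, where the value should be x = 19.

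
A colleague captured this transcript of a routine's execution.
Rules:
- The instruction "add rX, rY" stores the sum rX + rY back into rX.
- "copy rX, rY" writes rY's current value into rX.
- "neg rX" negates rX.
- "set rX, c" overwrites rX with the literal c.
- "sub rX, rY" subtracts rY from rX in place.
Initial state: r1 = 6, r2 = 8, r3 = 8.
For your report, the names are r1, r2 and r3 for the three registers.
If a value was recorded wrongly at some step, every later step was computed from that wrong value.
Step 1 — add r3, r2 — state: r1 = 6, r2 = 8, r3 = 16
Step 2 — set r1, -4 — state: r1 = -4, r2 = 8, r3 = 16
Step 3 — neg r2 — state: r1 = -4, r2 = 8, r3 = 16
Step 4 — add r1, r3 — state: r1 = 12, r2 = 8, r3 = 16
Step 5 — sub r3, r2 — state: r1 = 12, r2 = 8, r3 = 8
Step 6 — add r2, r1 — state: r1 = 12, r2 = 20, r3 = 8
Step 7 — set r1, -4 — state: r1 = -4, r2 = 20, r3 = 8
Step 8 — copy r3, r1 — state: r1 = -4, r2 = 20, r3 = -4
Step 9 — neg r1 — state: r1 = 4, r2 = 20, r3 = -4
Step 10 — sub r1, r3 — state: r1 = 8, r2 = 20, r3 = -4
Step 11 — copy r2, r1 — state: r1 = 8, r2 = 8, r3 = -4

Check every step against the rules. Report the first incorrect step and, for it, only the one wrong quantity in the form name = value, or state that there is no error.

1. r3 = 8 + 8 = 16 (exactly as logged)
2. r1 = -4 (confirmed correct)
3. r2 = -(8) = -8 (the recorded entry deviates here)
The audit stops at step 3: the recorded entry is wrong and should be r2 = -8.

step 3, r2 = -8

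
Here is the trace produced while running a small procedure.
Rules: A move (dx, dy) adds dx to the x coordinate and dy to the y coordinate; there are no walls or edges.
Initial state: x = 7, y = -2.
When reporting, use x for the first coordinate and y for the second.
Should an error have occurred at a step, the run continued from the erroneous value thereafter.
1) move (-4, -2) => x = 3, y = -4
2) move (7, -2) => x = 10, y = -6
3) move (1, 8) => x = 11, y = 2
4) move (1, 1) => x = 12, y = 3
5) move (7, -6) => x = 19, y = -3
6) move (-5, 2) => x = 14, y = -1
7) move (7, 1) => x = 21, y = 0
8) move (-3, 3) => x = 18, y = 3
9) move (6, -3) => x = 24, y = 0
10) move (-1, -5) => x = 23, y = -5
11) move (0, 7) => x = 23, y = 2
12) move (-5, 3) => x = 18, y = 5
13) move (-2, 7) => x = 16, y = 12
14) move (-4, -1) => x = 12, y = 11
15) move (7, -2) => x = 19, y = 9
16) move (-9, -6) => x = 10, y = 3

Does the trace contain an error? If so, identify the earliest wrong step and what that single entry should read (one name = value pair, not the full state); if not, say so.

no error

Recomputing the run from the initial state:
step 1: x = 3, y = -4
step 2: x = 10, y = -6
step 3: x = 11, y = 2
step 4: x = 12, y = 3
step 5: x = 19, y = -3
step 6: x = 14, y = -1
step 7: x = 21, y = 0
step 8: x = 18, y = 3
step 9: x = 24, y = 0
step 10: x = 23, y = -5
step 11: x = 23, y = 2
step 12: x = 18, y = 5
step 13: x = 16, y = 12
step 14: x = 12, y = 11
step 15: x = 19, y = 9
step 16: x = 10, y = 3
This matches the trace at every step.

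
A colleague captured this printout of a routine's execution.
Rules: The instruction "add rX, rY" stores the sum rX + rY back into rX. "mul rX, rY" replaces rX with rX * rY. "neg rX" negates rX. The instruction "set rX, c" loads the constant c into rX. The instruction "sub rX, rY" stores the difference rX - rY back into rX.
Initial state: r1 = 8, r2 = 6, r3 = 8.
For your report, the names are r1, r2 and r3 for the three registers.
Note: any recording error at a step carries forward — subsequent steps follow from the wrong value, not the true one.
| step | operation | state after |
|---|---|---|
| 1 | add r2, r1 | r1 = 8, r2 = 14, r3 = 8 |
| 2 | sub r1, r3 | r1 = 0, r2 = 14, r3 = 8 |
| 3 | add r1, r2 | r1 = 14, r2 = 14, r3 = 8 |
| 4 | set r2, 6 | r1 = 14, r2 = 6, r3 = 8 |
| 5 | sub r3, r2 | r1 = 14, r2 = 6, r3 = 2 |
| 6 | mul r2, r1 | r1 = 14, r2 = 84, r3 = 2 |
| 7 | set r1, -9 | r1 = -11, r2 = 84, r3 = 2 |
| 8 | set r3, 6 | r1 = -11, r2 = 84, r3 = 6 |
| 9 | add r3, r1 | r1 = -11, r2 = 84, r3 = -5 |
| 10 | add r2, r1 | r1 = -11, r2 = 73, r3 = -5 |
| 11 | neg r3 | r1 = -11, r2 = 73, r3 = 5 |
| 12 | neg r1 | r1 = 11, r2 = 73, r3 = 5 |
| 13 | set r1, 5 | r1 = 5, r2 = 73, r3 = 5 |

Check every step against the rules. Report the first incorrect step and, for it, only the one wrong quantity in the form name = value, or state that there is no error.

step 7, r1 = -9

step 1: r2 = 6 + 8 = 14 -> consistent with the printout
step 2: r1 = 8 - 8 = 0 -> exactly as logged
step 3: r1 = 0 + 14 = 14 -> matches
step 4: r2 = 6 -> exactly as logged
step 5: r3 = 8 - 6 = 2 -> agrees with the printout
step 6: r2 = 6 * 14 = 84 -> agrees with the printout
step 7: r1 = -9 -> not what was recorded
First deviation found at step 7; the corrected entry is r1 = -9.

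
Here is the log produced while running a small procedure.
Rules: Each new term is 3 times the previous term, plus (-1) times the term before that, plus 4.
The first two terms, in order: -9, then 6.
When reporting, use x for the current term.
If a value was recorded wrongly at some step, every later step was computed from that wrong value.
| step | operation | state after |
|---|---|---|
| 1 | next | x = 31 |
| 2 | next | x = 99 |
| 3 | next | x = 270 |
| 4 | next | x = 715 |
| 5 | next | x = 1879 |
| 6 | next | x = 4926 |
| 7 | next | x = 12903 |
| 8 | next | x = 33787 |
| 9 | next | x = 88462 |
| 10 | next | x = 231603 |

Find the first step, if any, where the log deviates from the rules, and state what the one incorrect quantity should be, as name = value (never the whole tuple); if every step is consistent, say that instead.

step 2, x = 91

Recomputing the run from the initial state:
step 1: x = 31
step 2: x = 91
step 3: x = 246
step 4: x = 651
step 5: x = 1711
step 6: x = 4486
step 7: x = 11751
step 8: x = 30771
step 9: x = 80566
step 10: x = 210931
The first disagreement with the log is at step 2, where the value should be x = 91.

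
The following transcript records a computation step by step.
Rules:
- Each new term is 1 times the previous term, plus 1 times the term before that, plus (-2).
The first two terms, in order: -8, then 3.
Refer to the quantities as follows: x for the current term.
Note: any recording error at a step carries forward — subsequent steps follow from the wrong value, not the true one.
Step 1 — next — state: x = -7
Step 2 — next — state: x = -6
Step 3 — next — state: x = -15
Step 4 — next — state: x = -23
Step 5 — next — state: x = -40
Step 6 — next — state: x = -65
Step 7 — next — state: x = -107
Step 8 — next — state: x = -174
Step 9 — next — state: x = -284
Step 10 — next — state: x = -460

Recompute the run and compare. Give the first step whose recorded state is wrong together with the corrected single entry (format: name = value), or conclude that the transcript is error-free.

step 9, x = -283

Recomputing the run from the initial state:
step 1: x = -7
step 2: x = -6
step 3: x = -15
step 4: x = -23
step 5: x = -40
step 6: x = -65
step 7: x = -107
step 8: x = -174
step 9: x = -283
step 10: x = -459
The first disagreement with the transcript is at step 9, where the value should be x = -283.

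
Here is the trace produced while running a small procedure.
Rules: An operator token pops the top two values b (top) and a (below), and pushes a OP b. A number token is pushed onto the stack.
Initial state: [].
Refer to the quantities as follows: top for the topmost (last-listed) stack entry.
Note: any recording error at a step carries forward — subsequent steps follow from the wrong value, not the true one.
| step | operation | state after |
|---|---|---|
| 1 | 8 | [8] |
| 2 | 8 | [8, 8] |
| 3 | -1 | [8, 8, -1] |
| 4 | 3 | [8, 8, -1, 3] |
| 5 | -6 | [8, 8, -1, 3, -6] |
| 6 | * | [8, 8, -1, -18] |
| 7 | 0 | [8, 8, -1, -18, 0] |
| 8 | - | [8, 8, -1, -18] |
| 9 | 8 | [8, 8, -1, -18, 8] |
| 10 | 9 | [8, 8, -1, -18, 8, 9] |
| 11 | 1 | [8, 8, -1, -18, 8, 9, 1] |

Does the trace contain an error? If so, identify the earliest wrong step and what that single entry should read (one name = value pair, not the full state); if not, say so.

no error

1. push 8: top = 8 (agrees with the trace)
2. push 8: top = 8 (agrees with the trace)
3. push -1: top = -1 (exactly as logged)
4. push 3: top = 3 (exactly as logged)
5. push -6: top = -6 (exactly as logged)
6. 3 * -6 = -18 (exactly as logged)
7. push 0: top = 0 (in agreement)
8. -18 - 0 = -18 (consistent with the trace)
9. push 8: top = 8 (in agreement)
10. push 9: top = 9 (same as recorded)
11. push 1: top = 1 (in agreement)
All steps check out; nothing to correct.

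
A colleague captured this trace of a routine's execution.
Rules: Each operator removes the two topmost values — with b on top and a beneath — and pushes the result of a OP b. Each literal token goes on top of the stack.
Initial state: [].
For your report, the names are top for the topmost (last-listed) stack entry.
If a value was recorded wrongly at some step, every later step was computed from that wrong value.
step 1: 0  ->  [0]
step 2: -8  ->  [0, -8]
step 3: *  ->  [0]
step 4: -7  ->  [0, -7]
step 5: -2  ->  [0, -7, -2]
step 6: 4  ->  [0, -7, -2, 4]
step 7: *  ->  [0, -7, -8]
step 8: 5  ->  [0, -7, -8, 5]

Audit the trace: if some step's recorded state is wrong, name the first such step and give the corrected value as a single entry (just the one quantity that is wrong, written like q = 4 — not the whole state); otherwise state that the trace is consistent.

no error

Recomputing the run from the initial state:
step 1: [0]
step 2: [0, -8]
step 3: [0]
step 4: [0, -7]
step 5: [0, -7, -2]
step 6: [0, -7, -2, 4]
step 7: [0, -7, -8]
step 8: [0, -7, -8, 5]
This matches the trace at every step.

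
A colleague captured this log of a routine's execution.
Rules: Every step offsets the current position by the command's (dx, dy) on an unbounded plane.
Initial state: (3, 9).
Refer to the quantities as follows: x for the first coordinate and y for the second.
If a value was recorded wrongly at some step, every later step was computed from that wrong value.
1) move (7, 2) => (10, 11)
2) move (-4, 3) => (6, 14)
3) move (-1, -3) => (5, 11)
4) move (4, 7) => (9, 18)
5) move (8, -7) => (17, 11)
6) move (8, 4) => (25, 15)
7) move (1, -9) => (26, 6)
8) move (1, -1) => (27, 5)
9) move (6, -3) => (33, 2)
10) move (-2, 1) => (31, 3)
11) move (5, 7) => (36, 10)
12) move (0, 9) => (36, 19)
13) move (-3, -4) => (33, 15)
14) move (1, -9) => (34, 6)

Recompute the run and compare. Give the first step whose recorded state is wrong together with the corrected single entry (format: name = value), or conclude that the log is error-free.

Step 1: x = 3 + (7) = 10, y = 9 + (2) = 11 — checks out.
Step 2: x = 10 + (-4) = 6, y = 11 + (3) = 14 — agrees with the log.
Step 3: x = 6 + (-1) = 5, y = 14 + (-3) = 11 — confirmed correct.
Step 4: x = 5 + (4) = 9, y = 11 + (7) = 18 — agrees with the log.
Step 5: x = 9 + (8) = 17, y = 18 + (-7) = 11 — confirmed correct.
Step 6: x = 17 + (8) = 25, y = 11 + (4) = 15 — checks out.
Step 7: x = 25 + (1) = 26, y = 15 + (-9) = 6 — checks out.
Step 8: x = 26 + (1) = 27, y = 6 + (-1) = 5 — confirmed correct.
Step 9: x = 27 + (6) = 33, y = 5 + (-3) = 2 — in agreement.
Step 10: x = 33 + (-2) = 31, y = 2 + (1) = 3 — consistent with the log.
Step 11: x = 31 + (5) = 36, y = 3 + (7) = 10 — confirmed correct.
Step 12: x = 36 + (0) = 36, y = 10 + (9) = 19 — agrees with the log.
Step 13: x = 36 + (-3) = 33, y = 19 + (-4) = 15 — exactly as logged.
Step 14: x = 33 + (1) = 34, y = 15 + (-9) = 6 — exactly as logged.
All entries verified; no error found.

no error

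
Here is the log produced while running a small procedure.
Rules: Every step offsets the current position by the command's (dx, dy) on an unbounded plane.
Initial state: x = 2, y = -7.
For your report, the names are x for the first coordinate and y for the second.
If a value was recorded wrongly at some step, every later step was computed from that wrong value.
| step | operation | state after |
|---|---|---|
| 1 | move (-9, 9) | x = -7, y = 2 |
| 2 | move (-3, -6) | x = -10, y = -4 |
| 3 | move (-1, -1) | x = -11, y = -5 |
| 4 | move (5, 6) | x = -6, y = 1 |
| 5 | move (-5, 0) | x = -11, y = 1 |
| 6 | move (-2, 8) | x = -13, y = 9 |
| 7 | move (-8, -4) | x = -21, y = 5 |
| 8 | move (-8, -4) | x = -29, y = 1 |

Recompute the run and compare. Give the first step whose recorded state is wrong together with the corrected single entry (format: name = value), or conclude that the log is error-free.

no error

step 1: x = 2 + (-9) = -7, y = -7 + (9) = 2 -> in agreement
step 2: x = -7 + (-3) = -10, y = 2 + (-6) = -4 -> agrees with the log
step 3: x = -10 + (-1) = -11, y = -4 + (-1) = -5 -> exactly as logged
step 4: x = -11 + (5) = -6, y = -5 + (6) = 1 -> exactly as logged
step 5: x = -6 + (-5) = -11, y = 1 + (0) = 1 -> confirmed correct
step 6: x = -11 + (-2) = -13, y = 1 + (8) = 9 -> consistent with the log
step 7: x = -13 + (-8) = -21, y = 9 + (-4) = 5 -> no discrepancy
step 8: x = -21 + (-8) = -29, y = 5 + (-4) = 1 -> exactly as logged
Every step is consistent.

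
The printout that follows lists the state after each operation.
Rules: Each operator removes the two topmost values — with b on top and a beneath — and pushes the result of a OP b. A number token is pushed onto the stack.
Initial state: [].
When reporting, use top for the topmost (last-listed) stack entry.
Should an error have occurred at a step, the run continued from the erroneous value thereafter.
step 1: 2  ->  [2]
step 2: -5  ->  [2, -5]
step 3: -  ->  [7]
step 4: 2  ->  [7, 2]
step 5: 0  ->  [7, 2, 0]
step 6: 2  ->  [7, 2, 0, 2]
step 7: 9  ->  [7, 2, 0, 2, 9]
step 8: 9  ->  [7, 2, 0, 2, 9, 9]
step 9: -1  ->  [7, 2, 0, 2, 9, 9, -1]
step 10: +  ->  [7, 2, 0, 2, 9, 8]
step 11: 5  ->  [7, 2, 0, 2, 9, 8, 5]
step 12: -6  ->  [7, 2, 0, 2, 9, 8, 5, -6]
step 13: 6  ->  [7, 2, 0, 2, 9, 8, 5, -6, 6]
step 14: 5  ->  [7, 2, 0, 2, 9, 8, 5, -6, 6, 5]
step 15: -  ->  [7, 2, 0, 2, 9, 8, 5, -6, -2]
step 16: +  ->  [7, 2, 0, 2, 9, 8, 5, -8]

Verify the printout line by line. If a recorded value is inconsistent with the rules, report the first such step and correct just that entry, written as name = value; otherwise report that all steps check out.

step 15, top = 1

Recomputing the run from the initial state:
step 1: [2]
step 2: [2, -5]
step 3: [7]
step 4: [7, 2]
step 5: [7, 2, 0]
step 6: [7, 2, 0, 2]
step 7: [7, 2, 0, 2, 9]
step 8: [7, 2, 0, 2, 9, 9]
step 9: [7, 2, 0, 2, 9, 9, -1]
step 10: [7, 2, 0, 2, 9, 8]
step 11: [7, 2, 0, 2, 9, 8, 5]
step 12: [7, 2, 0, 2, 9, 8, 5, -6]
step 13: [7, 2, 0, 2, 9, 8, 5, -6, 6]
step 14: [7, 2, 0, 2, 9, 8, 5, -6, 6, 5]
step 15: [7, 2, 0, 2, 9, 8, 5, -6, 1]
step 16: [7, 2, 0, 2, 9, 8, 5, -5]
The first disagreement with the printout is at step 15, where the value should be top = 1.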